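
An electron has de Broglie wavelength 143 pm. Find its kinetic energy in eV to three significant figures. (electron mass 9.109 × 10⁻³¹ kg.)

KE = 73.6 eV

p = h/λ = 6.626 × 10⁻³⁴ / 1.430 × 10⁻¹⁰ = 4.634 × 10⁻²⁴ kg·m/s.
KE = p²/(2m) = (4.634 × 10⁻²⁴)² / (2 × 9.109 × 10⁻³¹) = 1.179 × 10⁻¹⁷ J = 73.6 eV.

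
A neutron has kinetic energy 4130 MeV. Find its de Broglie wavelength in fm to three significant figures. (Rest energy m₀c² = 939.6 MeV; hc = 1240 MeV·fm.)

Total energy E = KE + m₀c² = 4130 + 939.6 = 5069.6 MeV.
(pc)² = E² − (m₀c²)² = (5069.6)² − (939.6)² = 2.482 × 10⁷ MeV², so pc = 4982 MeV.
λ = hc/(pc) = 1240 MeV·fm / 4982 MeV = 0.249 fm.

λ = 0.249 fm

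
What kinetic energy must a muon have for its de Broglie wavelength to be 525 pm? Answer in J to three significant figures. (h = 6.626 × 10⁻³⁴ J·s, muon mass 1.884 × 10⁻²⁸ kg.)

p = h/λ = 6.626 × 10⁻³⁴ / 5.250 × 10⁻¹⁰ = 1.262 × 10⁻²⁴ kg·m/s.
KE = p²/(2m) = (1.262 × 10⁻²⁴)² / (2 × 1.884 × 10⁻²⁸) = 4.227 × 10⁻²¹ J = 4.23 × 10⁻²¹ J.

KE = 4.23 × 10⁻²¹ J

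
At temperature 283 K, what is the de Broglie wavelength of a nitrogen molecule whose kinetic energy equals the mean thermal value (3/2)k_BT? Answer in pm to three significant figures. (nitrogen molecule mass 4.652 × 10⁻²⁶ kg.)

λ = 28.4 pm

KE = (3/2)k_BT = 1.5 × 1.381 × 10⁻²³ × 283 = 5.862 × 10⁻²¹ J.
p = √(2mKE) = √(2 × 4.652 × 10⁻²⁶ × 5.862 × 10⁻²¹) = 2.335 × 10⁻²³ kg·m/s.
λ = h/p = 2.84 × 10⁻¹¹ m = 28.4 pm.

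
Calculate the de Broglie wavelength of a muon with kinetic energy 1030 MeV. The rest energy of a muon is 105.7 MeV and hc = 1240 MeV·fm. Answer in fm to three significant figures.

Total energy E = KE + m₀c² = 1030 + 105.7 = 1135.7 MeV.
(pc)² = E² − (m₀c²)² = (1135.7)² − (105.7)² = 1.279 × 10⁶ MeV², so pc = 1131 MeV.
λ = hc/(pc) = 1240 MeV·fm / 1131 MeV = 1.10 fm.

λ = 1.10 fm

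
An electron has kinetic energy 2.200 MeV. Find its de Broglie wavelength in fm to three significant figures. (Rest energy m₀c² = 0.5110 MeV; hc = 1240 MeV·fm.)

λ = 466 fm

Total energy E = KE + m₀c² = 2.200 + 0.5110 = 2.7110 MeV.
(pc)² = E² − (m₀c²)² = (2.7110)² − (0.5110)² = 7.088 MeV², so pc = 2.662 MeV.
λ = hc/(pc) = 1240 MeV·fm / 2.662 MeV = 466 fm.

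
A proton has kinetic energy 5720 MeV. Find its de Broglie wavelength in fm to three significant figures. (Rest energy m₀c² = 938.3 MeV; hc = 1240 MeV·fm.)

Total energy E = KE + m₀c² = 5720 + 938.3 = 6658.3 MeV.
(pc)² = E² − (m₀c²)² = (6658.3)² − (938.3)² = 4.345 × 10⁷ MeV², so pc = 6592 MeV.
λ = hc/(pc) = 1240 MeV·fm / 6592 MeV = 0.188 fm.

λ = 0.188 fm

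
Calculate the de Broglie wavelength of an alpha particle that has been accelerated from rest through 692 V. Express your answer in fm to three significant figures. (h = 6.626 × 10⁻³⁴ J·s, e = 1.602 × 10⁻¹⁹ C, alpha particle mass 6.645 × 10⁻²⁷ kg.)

λ = 386 fm

KE = 2eV = 2 × 1.602 × 10⁻¹⁹ × 692.0 = 2.217 × 10⁻¹⁶ J.
p = √(2mKE) = √(2 × 6.645 × 10⁻²⁷ × 2.217 × 10⁻¹⁶) = 1.717 × 10⁻²¹ kg·m/s.
λ = h/p = 6.626 × 10⁻³⁴ / 1.717 × 10⁻²¹ = 3.86 × 10⁻¹³ m = 386 fm.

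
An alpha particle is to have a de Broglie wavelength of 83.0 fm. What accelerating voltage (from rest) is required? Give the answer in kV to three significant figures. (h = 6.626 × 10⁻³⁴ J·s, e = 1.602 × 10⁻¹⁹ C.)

V = 15.0 kV

p = h/λ = 6.626 × 10⁻³⁴ / 8.300 × 10⁻¹⁴ = 7.983 × 10⁻²¹ kg·m/s.
KE = p²/(2m) = 4.795 × 10⁻¹⁵ J.
V = KE/2e = 4.795 × 10⁻¹⁵ / (2 × 1.602 × 10⁻¹⁹) = 15.0 kV.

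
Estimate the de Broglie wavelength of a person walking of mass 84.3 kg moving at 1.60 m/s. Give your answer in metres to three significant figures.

p = mv = 84.3 × 1.60 = 1.349 × 10² kg·m/s.
λ = h/p = 6.626 × 10⁻³⁴ / 1.349 × 10² = 4.91 × 10⁻³⁶ m.

λ = 4.91 × 10⁻³⁶ m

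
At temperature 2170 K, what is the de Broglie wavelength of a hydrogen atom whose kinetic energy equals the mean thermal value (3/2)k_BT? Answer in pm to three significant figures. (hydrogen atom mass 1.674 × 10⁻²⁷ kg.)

λ = 54.0 pm

KE = (3/2)k_BT = 1.5 × 1.381 × 10⁻²³ × 2170 = 4.495 × 10⁻²⁰ J.
p = √(2mKE) = √(2 × 1.674 × 10⁻²⁷ × 4.495 × 10⁻²⁰) = 1.227 × 10⁻²³ kg·m/s.
λ = h/p = 5.40 × 10⁻¹¹ m = 54.0 pm.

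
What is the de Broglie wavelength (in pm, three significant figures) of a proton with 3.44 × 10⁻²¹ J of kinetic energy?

p = √(2mKE) = √(2 × 1.673 × 10⁻²⁷ × 3.440 × 10⁻²¹) = 3.393 × 10⁻²⁴ kg·m/s.
λ = h/p = 6.626 × 10⁻³⁴ / 3.393 × 10⁻²⁴ = 1.95 × 10⁻¹⁰ m = 195 pm.

λ = 195 pm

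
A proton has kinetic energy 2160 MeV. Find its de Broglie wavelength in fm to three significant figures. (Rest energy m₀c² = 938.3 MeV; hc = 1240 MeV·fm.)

λ = 0.420 fm

Total energy E = KE + m₀c² = 2160 + 938.3 = 3098.3 MeV.
(pc)² = E² − (m₀c²)² = (3098.3)² − (938.3)² = 8.719 × 10⁶ MeV², so pc = 2953 MeV.
λ = hc/(pc) = 1240 MeV·fm / 2953 MeV = 0.420 fm.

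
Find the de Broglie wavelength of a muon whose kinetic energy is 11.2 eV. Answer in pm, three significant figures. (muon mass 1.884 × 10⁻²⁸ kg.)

KE = 11.2 eV = 1.794 × 10⁻¹⁸ J.
p = √(2mKE) = √(2 × 1.884 × 10⁻²⁸ × 1.794 × 10⁻¹⁸) = 2.600 × 10⁻²³ kg·m/s.
λ = h/p = 6.626 × 10⁻³⁴ / 2.600 × 10⁻²³ = 2.55 × 10⁻¹¹ m = 25.5 pm.

λ = 25.5 pm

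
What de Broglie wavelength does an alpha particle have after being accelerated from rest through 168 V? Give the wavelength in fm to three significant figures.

λ = 783 fm

KE = 2eV = 2 × 1.602 × 10⁻¹⁹ × 168.0 = 5.383 × 10⁻¹⁷ J.
p = √(2mKE) = √(2 × 6.645 × 10⁻²⁷ × 5.383 × 10⁻¹⁷) = 8.458 × 10⁻²² kg·m/s.
λ = h/p = 6.626 × 10⁻³⁴ / 8.458 × 10⁻²² = 7.83 × 10⁻¹³ m = 783 fm.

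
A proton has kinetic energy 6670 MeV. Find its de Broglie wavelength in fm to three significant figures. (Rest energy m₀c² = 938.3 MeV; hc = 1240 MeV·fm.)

Total energy E = KE + m₀c² = 6670 + 938.3 = 7608.3 MeV.
(pc)² = E² − (m₀c²)² = (7608.3)² − (938.3)² = 5.701 × 10⁷ MeV², so pc = 7550 MeV.
λ = hc/(pc) = 1240 MeV·fm / 7550 MeV = 0.164 fm.

λ = 0.164 fm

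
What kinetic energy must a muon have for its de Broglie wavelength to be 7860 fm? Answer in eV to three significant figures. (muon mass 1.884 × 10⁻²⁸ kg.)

p = h/λ = 6.626 × 10⁻³⁴ / 7.860 × 10⁻¹² = 8.430 × 10⁻²³ kg·m/s.
KE = p²/(2m) = (8.430 × 10⁻²³)² / (2 × 1.884 × 10⁻²⁸) = 1.886 × 10⁻¹⁷ J = 118 eV.

KE = 118 eV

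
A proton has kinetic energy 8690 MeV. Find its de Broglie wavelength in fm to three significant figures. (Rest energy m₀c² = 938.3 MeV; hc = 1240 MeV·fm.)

Total energy E = KE + m₀c² = 8690 + 938.3 = 9628.3 MeV.
(pc)² = E² − (m₀c²)² = (9628.3)² − (938.3)² = 9.182 × 10⁷ MeV², so pc = 9582 MeV.
λ = hc/(pc) = 1240 MeV·fm / 9582 MeV = 0.129 fm.

λ = 0.129 fm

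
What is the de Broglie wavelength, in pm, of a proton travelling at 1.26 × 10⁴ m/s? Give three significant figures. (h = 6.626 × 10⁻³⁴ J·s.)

λ = 31.4 pm

p = mv = 1.673 × 10⁻²⁷ × 1.26 × 10⁴ = 2.108 × 10⁻²³ kg·m/s.
λ = h/p = 6.626 × 10⁻³⁴ / 2.108 × 10⁻²³ = 3.14 × 10⁻¹¹ m = 31.4 pm.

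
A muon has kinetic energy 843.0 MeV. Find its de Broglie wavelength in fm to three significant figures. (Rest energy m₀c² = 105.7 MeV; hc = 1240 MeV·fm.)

λ = 1.32 fm

Total energy E = KE + m₀c² = 843.0 + 105.7 = 948.7 MeV.
(pc)² = E² − (m₀c²)² = (948.7)² − (105.7)² = 8.889 × 10⁵ MeV², so pc = 942.8 MeV.
λ = hc/(pc) = 1240 MeV·fm / 942.8 MeV = 1.32 fm.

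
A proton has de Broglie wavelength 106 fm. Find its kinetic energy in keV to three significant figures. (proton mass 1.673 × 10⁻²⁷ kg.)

p = h/λ = 6.626 × 10⁻³⁴ / 1.060 × 10⁻¹³ = 6.251 × 10⁻²¹ kg·m/s.
KE = p²/(2m) = (6.251 × 10⁻²¹)² / (2 × 1.673 × 10⁻²⁷) = 1.168 × 10⁻¹⁴ J = 72.9 keV.

KE = 72.9 keV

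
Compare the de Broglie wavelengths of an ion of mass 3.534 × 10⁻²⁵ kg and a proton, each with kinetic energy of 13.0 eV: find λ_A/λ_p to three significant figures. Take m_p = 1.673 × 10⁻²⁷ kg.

λ_A/λ_p = 0.0688

At fixed KE, p = √(2mKE) so λ = h/p ∝ 1/√m.
λ_A/λ_p = √(m_p/m_A) = √(1.673 × 10⁻²⁷/3.534 × 10⁻²⁵) = √(4.734 × 10⁻³) = 0.0688.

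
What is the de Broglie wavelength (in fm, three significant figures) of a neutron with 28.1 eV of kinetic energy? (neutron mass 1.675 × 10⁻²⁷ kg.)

KE = 28.1 eV = 4.502 × 10⁻¹⁸ J.
p = √(2mKE) = √(2 × 1.675 × 10⁻²⁷ × 4.502 × 10⁻¹⁸) = 1.228 × 10⁻²² kg·m/s.
λ = h/p = 6.626 × 10⁻³⁴ / 1.228 × 10⁻²² = 5.40 × 10⁻¹² m = 5400 fm.

λ = 5400 fm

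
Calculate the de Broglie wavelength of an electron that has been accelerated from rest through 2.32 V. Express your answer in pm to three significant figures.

KE = eV = 1.602 × 10⁻¹⁹ × 2.320 = 3.717 × 10⁻¹⁹ J.
p = √(2mKE) = √(2 × 9.109 × 10⁻³¹ × 3.717 × 10⁻¹⁹) = 8.229 × 10⁻²⁵ kg·m/s.
λ = h/p = 6.626 × 10⁻³⁴ / 8.229 × 10⁻²⁵ = 8.05 × 10⁻¹⁰ m = 805 pm.

λ = 805 pm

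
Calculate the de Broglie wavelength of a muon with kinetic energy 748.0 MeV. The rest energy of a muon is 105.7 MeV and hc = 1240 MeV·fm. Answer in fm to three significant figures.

Total energy E = KE + m₀c² = 748.0 + 105.7 = 853.7 MeV.
(pc)² = E² − (m₀c²)² = (853.7)² − (105.7)² = 7.176 × 10⁵ MeV², so pc = 847.1 MeV.
λ = hc/(pc) = 1240 MeV·fm / 847.1 MeV = 1.46 fm.

λ = 1.46 fm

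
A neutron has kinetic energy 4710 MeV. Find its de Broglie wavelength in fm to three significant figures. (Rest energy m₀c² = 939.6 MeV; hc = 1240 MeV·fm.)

λ = 0.223 fm

Total energy E = KE + m₀c² = 4710 + 939.6 = 5649.6 MeV.
(pc)² = E² − (m₀c²)² = (5649.6)² − (939.6)² = 3.104 × 10⁷ MeV², so pc = 5571 MeV.
λ = hc/(pc) = 1240 MeV·fm / 5571 MeV = 0.223 fm.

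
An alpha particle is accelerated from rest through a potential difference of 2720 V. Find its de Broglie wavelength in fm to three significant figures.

λ = 195 fm

KE = 2eV = 2 × 1.602 × 10⁻¹⁹ × 2720 = 8.715 × 10⁻¹⁶ J.
p = √(2mKE) = √(2 × 6.645 × 10⁻²⁷ × 8.715 × 10⁻¹⁶) = 3.403 × 10⁻²¹ kg·m/s.
λ = h/p = 6.626 × 10⁻³⁴ / 3.403 × 10⁻²¹ = 1.95 × 10⁻¹³ m = 195 fm.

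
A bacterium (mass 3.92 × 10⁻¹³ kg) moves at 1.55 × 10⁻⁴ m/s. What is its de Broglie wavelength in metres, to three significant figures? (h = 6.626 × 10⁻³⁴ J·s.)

p = mv = 3.92 × 10⁻¹³ × 1.55 × 10⁻⁴ = 6.076 × 10⁻¹⁷ kg·m/s.
λ = h/p = 6.626 × 10⁻³⁴ / 6.076 × 10⁻¹⁷ = 1.09 × 10⁻¹⁷ m.

λ = 1.09 × 10⁻¹⁷ m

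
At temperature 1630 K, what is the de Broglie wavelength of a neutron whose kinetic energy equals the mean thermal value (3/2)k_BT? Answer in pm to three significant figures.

λ = 62.3 pm

KE = (3/2)k_BT = 1.5 × 1.381 × 10⁻²³ × 1630 = 3.377 × 10⁻²⁰ J.
p = √(2mKE) = √(2 × 1.675 × 10⁻²⁷ × 3.377 × 10⁻²⁰) = 1.064 × 10⁻²³ kg·m/s.
λ = h/p = 6.23 × 10⁻¹¹ m = 62.3 pm.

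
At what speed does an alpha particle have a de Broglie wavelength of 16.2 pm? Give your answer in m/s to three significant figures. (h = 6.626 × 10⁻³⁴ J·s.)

v = 6160 m/s

p = h/λ = 6.626 × 10⁻³⁴ / 1.620 × 10⁻¹¹ = 4.090 × 10⁻²³ kg·m/s.
v = p/m = 4.090 × 10⁻²³ / 6.645 × 10⁻²⁷ = 6.16 × 10³ m/s = 6160 m/s.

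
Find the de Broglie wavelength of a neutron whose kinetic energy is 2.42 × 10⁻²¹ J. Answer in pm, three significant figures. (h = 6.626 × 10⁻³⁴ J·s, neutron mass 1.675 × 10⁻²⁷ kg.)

λ = 233 pm

p = √(2mKE) = √(2 × 1.675 × 10⁻²⁷ × 2.420 × 10⁻²¹) = 2.847 × 10⁻²⁴ kg·m/s.
λ = h/p = 6.626 × 10⁻³⁴ / 2.847 × 10⁻²⁴ = 2.33 × 10⁻¹⁰ m = 233 pm.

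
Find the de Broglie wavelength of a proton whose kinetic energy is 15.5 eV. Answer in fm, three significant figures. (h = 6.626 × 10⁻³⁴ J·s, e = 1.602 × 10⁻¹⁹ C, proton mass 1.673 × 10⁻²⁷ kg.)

KE = 15.5 eV = 2.483 × 10⁻¹⁸ J.
p = √(2mKE) = √(2 × 1.673 × 10⁻²⁷ × 2.483 × 10⁻¹⁸) = 9.115 × 10⁻²³ kg·m/s.
λ = h/p = 6.626 × 10⁻³⁴ / 9.115 × 10⁻²³ = 7.27 × 10⁻¹² m = 7270 fm.

λ = 7270 fm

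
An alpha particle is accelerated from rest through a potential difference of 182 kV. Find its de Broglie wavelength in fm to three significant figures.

λ = 23.8 fm

KE = 2eV = 2 × 1.602 × 10⁻¹⁹ × 1.820 × 10⁵ = 5.831 × 10⁻¹⁴ J.
p = √(2mKE) = √(2 × 6.645 × 10⁻²⁷ × 5.831 × 10⁻¹⁴) = 2.784 × 10⁻²⁰ kg·m/s.
λ = h/p = 6.626 × 10⁻³⁴ / 2.784 × 10⁻²⁰ = 2.38 × 10⁻¹⁴ m = 23.8 fm.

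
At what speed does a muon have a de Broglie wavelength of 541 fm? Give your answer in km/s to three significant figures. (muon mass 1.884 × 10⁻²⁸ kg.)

v = 6500 km/s

p = h/λ = 6.626 × 10⁻³⁴ / 5.410 × 10⁻¹³ = 1.225 × 10⁻²¹ kg·m/s.
v = p/m = 1.225 × 10⁻²¹ / 1.884 × 10⁻²⁸ = 6.50 × 10⁶ m/s = 6500 km/s.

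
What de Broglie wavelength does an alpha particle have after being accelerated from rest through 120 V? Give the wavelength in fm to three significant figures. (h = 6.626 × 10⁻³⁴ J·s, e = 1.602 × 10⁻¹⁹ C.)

λ = 927 fm

KE = 2eV = 2 × 1.602 × 10⁻¹⁹ × 120.0 = 3.845 × 10⁻¹⁷ J.
p = √(2mKE) = √(2 × 6.645 × 10⁻²⁷ × 3.845 × 10⁻¹⁷) = 7.148 × 10⁻²² kg·m/s.
λ = h/p = 6.626 × 10⁻³⁴ / 7.148 × 10⁻²² = 9.27 × 10⁻¹³ m = 927 fm.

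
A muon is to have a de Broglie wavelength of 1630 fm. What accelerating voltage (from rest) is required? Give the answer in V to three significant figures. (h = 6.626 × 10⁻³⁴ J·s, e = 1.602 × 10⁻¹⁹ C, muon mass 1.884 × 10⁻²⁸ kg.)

V = 2740 V

p = h/λ = 6.626 × 10⁻³⁴ / 1.630 × 10⁻¹² = 4.065 × 10⁻²² kg·m/s.
KE = p²/(2m) = 4.385 × 10⁻¹⁶ J.
V = KE/e = 4.385 × 10⁻¹⁶ / (1.602 × 10⁻¹⁹) = 2740 V.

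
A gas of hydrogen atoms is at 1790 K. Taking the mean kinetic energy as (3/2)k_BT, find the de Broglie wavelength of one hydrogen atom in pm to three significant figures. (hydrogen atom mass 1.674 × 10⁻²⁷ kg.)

KE = (3/2)k_BT = 1.5 × 1.381 × 10⁻²³ × 1790 = 3.708 × 10⁻²⁰ J.
p = √(2mKE) = √(2 × 1.674 × 10⁻²⁷ × 3.708 × 10⁻²⁰) = 1.114 × 10⁻²³ kg·m/s.
λ = h/p = 5.95 × 10⁻¹¹ m = 59.5 pm.

λ = 59.5 pm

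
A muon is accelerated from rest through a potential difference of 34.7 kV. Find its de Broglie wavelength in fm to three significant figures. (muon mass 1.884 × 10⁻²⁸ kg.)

KE = eV = 1.602 × 10⁻¹⁹ × 3.470 × 10⁴ = 5.559 × 10⁻¹⁵ J.
p = √(2mKE) = √(2 × 1.884 × 10⁻²⁸ × 5.559 × 10⁻¹⁵) = 1.447 × 10⁻²¹ kg·m/s.
λ = h/p = 6.626 × 10⁻³⁴ / 1.447 × 10⁻²¹ = 4.58 × 10⁻¹³ m = 458 fm.

λ = 458 fm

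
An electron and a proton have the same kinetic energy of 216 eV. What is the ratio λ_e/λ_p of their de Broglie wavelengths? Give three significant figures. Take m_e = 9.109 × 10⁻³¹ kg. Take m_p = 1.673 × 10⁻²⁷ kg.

λ_e/λ_p = 42.9

At fixed KE, p = √(2mKE) so λ = h/p ∝ 1/√m.
λ_e/λ_p = √(m_p/m_e) = √(1.673 × 10⁻²⁷/9.109 × 10⁻³¹) = √(1837) = 42.9.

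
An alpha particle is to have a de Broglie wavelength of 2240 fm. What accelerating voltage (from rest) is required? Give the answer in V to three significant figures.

p = h/λ = 6.626 × 10⁻³⁴ / 2.240 × 10⁻¹² = 2.958 × 10⁻²² kg·m/s.
KE = p²/(2m) = 6.584 × 10⁻¹⁸ J.
V = KE/2e = 6.584 × 10⁻¹⁸ / (2 × 1.602 × 10⁻¹⁹) = 20.5 V.

V = 20.5 V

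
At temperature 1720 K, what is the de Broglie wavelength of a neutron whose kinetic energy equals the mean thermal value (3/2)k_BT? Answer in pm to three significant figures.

λ = 60.6 pm

KE = (3/2)k_BT = 1.5 × 1.381 × 10⁻²³ × 1720 = 3.563 × 10⁻²⁰ J.
p = √(2mKE) = √(2 × 1.675 × 10⁻²⁷ × 3.563 × 10⁻²⁰) = 1.093 × 10⁻²³ kg·m/s.
λ = h/p = 6.06 × 10⁻¹¹ m = 60.6 pm.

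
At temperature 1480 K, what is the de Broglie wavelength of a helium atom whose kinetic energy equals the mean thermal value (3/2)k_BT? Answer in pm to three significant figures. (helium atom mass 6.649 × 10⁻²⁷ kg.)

KE = (3/2)k_BT = 1.5 × 1.381 × 10⁻²³ × 1480 = 3.066 × 10⁻²⁰ J.
p = √(2mKE) = √(2 × 6.649 × 10⁻²⁷ × 3.066 × 10⁻²⁰) = 2.019 × 10⁻²³ kg·m/s.
λ = h/p = 3.28 × 10⁻¹¹ m = 32.8 pm.

λ = 32.8 pm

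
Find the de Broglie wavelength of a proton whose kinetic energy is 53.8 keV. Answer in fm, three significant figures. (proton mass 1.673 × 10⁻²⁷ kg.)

λ = 123 fm

KE = 53.8 keV = 8.619 × 10⁻¹⁵ J.
p = √(2mKE) = √(2 × 1.673 × 10⁻²⁷ × 8.619 × 10⁻¹⁵) = 5.370 × 10⁻²¹ kg·m/s.
λ = h/p = 6.626 × 10⁻³⁴ / 5.370 × 10⁻²¹ = 1.23 × 10⁻¹³ m = 123 fm.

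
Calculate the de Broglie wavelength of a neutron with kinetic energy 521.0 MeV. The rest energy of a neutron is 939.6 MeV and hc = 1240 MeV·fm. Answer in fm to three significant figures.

λ = 1.11 fm

Total energy E = KE + m₀c² = 521.0 + 939.6 = 1460.6 MeV.
(pc)² = E² − (m₀c²)² = (1460.6)² − (939.6)² = 1.251 × 10⁶ MeV², so pc = 1118 MeV.
λ = hc/(pc) = 1240 MeV·fm / 1118 MeV = 1.11 fm.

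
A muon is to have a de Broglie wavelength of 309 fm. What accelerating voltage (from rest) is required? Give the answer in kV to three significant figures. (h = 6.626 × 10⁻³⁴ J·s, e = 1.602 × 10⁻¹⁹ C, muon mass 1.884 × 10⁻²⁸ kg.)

V = 76.2 kV

p = h/λ = 6.626 × 10⁻³⁴ / 3.090 × 10⁻¹³ = 2.144 × 10⁻²¹ kg·m/s.
KE = p²/(2m) = 1.220 × 10⁻¹⁴ J.
V = KE/e = 1.220 × 10⁻¹⁴ / (1.602 × 10⁻¹⁹) = 76.2 kV.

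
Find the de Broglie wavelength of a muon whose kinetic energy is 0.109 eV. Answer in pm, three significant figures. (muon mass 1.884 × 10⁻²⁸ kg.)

KE = 0.109 eV = 1.746 × 10⁻²⁰ J.
p = √(2mKE) = √(2 × 1.884 × 10⁻²⁸ × 1.746 × 10⁻²⁰) = 2.565 × 10⁻²⁴ kg·m/s.
λ = h/p = 6.626 × 10⁻³⁴ / 2.565 × 10⁻²⁴ = 2.58 × 10⁻¹⁰ m = 258 pm.

λ = 258 pm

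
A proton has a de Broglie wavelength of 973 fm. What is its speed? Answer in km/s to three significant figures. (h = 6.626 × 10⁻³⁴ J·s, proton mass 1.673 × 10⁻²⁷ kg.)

v = 407 km/s

p = h/λ = 6.626 × 10⁻³⁴ / 9.730 × 10⁻¹³ = 6.810 × 10⁻²² kg·m/s.
v = p/m = 6.810 × 10⁻²² / 1.673 × 10⁻²⁷ = 4.07 × 10⁵ m/s = 407 km/s.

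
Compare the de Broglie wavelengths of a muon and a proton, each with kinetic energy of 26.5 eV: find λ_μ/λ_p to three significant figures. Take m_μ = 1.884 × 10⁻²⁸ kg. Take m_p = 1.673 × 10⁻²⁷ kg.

At fixed KE, p = √(2mKE) so λ = h/p ∝ 1/√m.
λ_μ/λ_p = √(m_p/m_μ) = √(1.673 × 10⁻²⁷/1.884 × 10⁻²⁸) = √(8.880) = 2.98.

λ_μ/λ_p = 2.98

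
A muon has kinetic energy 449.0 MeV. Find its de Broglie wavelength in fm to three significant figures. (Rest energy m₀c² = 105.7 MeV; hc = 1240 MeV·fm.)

Total energy E = KE + m₀c² = 449.0 + 105.7 = 554.7 MeV.
(pc)² = E² − (m₀c²)² = (554.7)² − (105.7)² = 2.965 × 10⁵ MeV², so pc = 544.5 MeV.
λ = hc/(pc) = 1240 MeV·fm / 544.5 MeV = 2.28 fm.

λ = 2.28 fm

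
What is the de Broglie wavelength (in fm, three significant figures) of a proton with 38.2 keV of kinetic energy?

KE = 38.2 keV = 6.120 × 10⁻¹⁵ J.
p = √(2mKE) = √(2 × 1.673 × 10⁻²⁷ × 6.120 × 10⁻¹⁵) = 4.525 × 10⁻²¹ kg·m/s.
λ = h/p = 6.626 × 10⁻³⁴ / 4.525 × 10⁻²¹ = 1.46 × 10⁻¹³ m = 146 fm.

λ = 146 fm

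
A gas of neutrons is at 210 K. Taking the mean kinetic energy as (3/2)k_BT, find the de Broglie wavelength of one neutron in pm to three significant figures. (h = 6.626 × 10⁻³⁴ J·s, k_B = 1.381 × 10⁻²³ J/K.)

λ = 174 pm

KE = (3/2)k_BT = 1.5 × 1.381 × 10⁻²³ × 210 = 4.350 × 10⁻²¹ J.
p = √(2mKE) = √(2 × 1.675 × 10⁻²⁷ × 4.350 × 10⁻²¹) = 3.817 × 10⁻²⁴ kg·m/s.
λ = h/p = 1.74 × 10⁻¹⁰ m = 174 pm.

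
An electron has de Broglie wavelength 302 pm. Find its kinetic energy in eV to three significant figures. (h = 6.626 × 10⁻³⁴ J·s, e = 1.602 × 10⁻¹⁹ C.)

KE = 16.5 eV

p = h/λ = 6.626 × 10⁻³⁴ / 3.020 × 10⁻¹⁰ = 2.194 × 10⁻²⁴ kg·m/s.
KE = p²/(2m) = (2.194 × 10⁻²⁴)² / (2 × 9.109 × 10⁻³¹) = 2.642 × 10⁻¹⁸ J = 16.5 eV.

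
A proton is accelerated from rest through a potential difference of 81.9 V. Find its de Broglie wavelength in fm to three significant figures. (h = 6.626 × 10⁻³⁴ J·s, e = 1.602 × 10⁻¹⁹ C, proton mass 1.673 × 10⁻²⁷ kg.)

KE = eV = 1.602 × 10⁻¹⁹ × 81.90 = 1.312 × 10⁻¹⁷ J.
p = √(2mKE) = √(2 × 1.673 × 10⁻²⁷ × 1.312 × 10⁻¹⁷) = 2.095 × 10⁻²² kg·m/s.
λ = h/p = 6.626 × 10⁻³⁴ / 2.095 × 10⁻²² = 3.16 × 10⁻¹² m = 3160 fm.

λ = 3160 fm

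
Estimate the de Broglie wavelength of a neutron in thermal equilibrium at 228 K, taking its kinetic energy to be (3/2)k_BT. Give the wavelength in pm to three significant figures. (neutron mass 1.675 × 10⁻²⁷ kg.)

λ = 167 pm

KE = (3/2)k_BT = 1.5 × 1.381 × 10⁻²³ × 228 = 4.723 × 10⁻²¹ J.
p = √(2mKE) = √(2 × 1.675 × 10⁻²⁷ × 4.723 × 10⁻²¹) = 3.978 × 10⁻²⁴ kg·m/s.
λ = h/p = 1.67 × 10⁻¹⁰ m = 167 pm.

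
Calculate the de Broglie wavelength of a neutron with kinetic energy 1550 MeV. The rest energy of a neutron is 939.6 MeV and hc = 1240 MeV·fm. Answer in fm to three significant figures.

λ = 0.538 fm

Total energy E = KE + m₀c² = 1550 + 939.6 = 2489.6 MeV.
(pc)² = E² − (m₀c²)² = (2489.6)² − (939.6)² = 5.315 × 10⁶ MeV², so pc = 2305 MeV.
λ = hc/(pc) = 1240 MeV·fm / 2305 MeV = 0.538 fm.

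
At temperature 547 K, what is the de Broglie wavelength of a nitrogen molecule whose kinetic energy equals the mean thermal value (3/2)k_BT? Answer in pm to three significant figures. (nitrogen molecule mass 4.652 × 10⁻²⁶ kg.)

λ = 20.4 pm

KE = (3/2)k_BT = 1.5 × 1.381 × 10⁻²³ × 547 = 1.133 × 10⁻²⁰ J.
p = √(2mKE) = √(2 × 4.652 × 10⁻²⁶ × 1.133 × 10⁻²⁰) = 3.247 × 10⁻²³ kg·m/s.
λ = h/p = 2.04 × 10⁻¹¹ m = 20.4 pm.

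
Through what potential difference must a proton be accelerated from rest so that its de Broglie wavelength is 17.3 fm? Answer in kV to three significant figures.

p = h/λ = 6.626 × 10⁻³⁴ / 1.730 × 10⁻¹⁴ = 3.830 × 10⁻²⁰ kg·m/s.
KE = p²/(2m) = 4.384 × 10⁻¹³ J.
V = KE/e = 4.384 × 10⁻¹³ / (1.602 × 10⁻¹⁹) = 2740 kV.

V = 2740 kV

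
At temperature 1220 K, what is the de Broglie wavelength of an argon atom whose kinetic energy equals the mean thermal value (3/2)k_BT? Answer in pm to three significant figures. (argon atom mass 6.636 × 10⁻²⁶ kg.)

λ = 11.4 pm

KE = (3/2)k_BT = 1.5 × 1.381 × 10⁻²³ × 1220 = 2.527 × 10⁻²⁰ J.
p = √(2mKE) = √(2 × 6.636 × 10⁻²⁶ × 2.527 × 10⁻²⁰) = 5.791 × 10⁻²³ kg·m/s.
λ = h/p = 1.14 × 10⁻¹¹ m = 11.4 pm.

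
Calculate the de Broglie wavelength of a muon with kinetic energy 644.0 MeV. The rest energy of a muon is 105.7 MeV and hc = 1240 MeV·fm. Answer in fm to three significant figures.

Total energy E = KE + m₀c² = 644.0 + 105.7 = 749.7 MeV.
(pc)² = E² − (m₀c²)² = (749.7)² − (105.7)² = 5.509 × 10⁵ MeV², so pc = 742.2 MeV.
λ = hc/(pc) = 1240 MeV·fm / 742.2 MeV = 1.67 fm.

λ = 1.67 fm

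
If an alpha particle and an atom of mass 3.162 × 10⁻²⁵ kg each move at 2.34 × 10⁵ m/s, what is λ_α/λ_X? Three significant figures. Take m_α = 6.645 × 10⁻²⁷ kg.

λ_α/λ_X = 47.6

At fixed v, p = mv so λ = h/(mv) ∝ 1/m.
λ_α/λ_X = m_X/m_α = 3.162 × 10⁻²⁵/6.645 × 10⁻²⁷ = 47.6.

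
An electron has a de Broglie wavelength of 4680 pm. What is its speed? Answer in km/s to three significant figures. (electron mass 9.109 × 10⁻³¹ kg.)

v = 155 km/s

p = h/λ = 6.626 × 10⁻³⁴ / 4.680 × 10⁻⁹ = 1.416 × 10⁻²⁵ kg·m/s.
v = p/m = 1.416 × 10⁻²⁵ / 9.109 × 10⁻³¹ = 1.55 × 10⁵ m/s = 155 km/s.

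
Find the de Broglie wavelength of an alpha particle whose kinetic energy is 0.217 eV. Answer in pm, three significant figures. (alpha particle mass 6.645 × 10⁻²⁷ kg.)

λ = 30.8 pm

KE = 0.217 eV = 3.476 × 10⁻²⁰ J.
p = √(2mKE) = √(2 × 6.645 × 10⁻²⁷ × 3.476 × 10⁻²⁰) = 2.149 × 10⁻²³ kg·m/s.
λ = h/p = 6.626 × 10⁻³⁴ / 2.149 × 10⁻²³ = 3.08 × 10⁻¹¹ m = 30.8 pm.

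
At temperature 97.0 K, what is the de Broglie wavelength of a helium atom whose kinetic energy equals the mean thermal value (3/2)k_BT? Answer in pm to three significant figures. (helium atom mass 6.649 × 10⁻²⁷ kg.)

λ = 128 pm

KE = (3/2)k_BT = 1.5 × 1.381 × 10⁻²³ × 97.0 = 2.009 × 10⁻²¹ J.
p = √(2mKE) = √(2 × 6.649 × 10⁻²⁷ × 2.009 × 10⁻²¹) = 5.169 × 10⁻²⁴ kg·m/s.
λ = h/p = 1.28 × 10⁻¹⁰ m = 128 pm.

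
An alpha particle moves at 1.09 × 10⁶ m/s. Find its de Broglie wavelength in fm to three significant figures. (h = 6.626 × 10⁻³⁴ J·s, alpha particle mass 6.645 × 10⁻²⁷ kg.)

λ = 91.5 fm

p = mv = 6.645 × 10⁻²⁷ × 1.09 × 10⁶ = 7.243 × 10⁻²¹ kg·m/s.
λ = h/p = 6.626 × 10⁻³⁴ / 7.243 × 10⁻²¹ = 9.15 × 10⁻¹⁴ m = 91.5 fm.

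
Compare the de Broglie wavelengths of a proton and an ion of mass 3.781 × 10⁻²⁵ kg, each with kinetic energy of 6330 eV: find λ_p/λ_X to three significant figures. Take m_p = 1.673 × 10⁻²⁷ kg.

At fixed KE, p = √(2mKE) so λ = h/p ∝ 1/√m.
λ_p/λ_X = √(m_X/m_p) = √(3.781 × 10⁻²⁵/1.673 × 10⁻²⁷) = √(226.0) = 15.0.

λ_p/λ_X = 15.0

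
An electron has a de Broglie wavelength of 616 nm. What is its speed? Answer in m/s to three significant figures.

p = h/λ = 6.626 × 10⁻³⁴ / 6.160 × 10⁻⁷ = 1.076 × 10⁻²⁷ kg·m/s.
v = p/m = 1.076 × 10⁻²⁷ / 9.109 × 10⁻³¹ = 1.18 × 10³ m/s = 1180 m/s.

v = 1180 m/s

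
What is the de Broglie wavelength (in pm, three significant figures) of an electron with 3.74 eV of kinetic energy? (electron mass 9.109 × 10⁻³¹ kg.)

λ = 634 pm

KE = 3.74 eV = 5.991 × 10⁻¹⁹ J.
p = √(2mKE) = √(2 × 9.109 × 10⁻³¹ × 5.991 × 10⁻¹⁹) = 1.045 × 10⁻²⁴ kg·m/s.
λ = h/p = 6.626 × 10⁻³⁴ / 1.045 × 10⁻²⁴ = 6.34 × 10⁻¹⁰ m = 634 pm.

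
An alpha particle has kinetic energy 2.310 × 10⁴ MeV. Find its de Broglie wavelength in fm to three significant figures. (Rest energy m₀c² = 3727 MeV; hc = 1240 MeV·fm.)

Total energy E = KE + m₀c² = 2.310 × 10⁴ + 3727 = 26827 MeV.
(pc)² = E² − (m₀c²)² = (26827)² − (3727)² = 7.058 × 10⁸ MeV², so pc = 2.657 × 10⁴ MeV.
λ = hc/(pc) = 1240 MeV·fm / 2.657 × 10⁴ MeV = 0.0467 fm.

λ = 0.0467 fm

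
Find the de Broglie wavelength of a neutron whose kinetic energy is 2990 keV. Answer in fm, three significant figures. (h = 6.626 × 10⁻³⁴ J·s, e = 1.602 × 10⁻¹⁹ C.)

KE = 2990 keV = 4.790 × 10⁻¹³ J.
p = √(2mKE) = √(2 × 1.675 × 10⁻²⁷ × 4.790 × 10⁻¹³) = 4.006 × 10⁻²⁰ kg·m/s.
λ = h/p = 6.626 × 10⁻³⁴ / 4.006 × 10⁻²⁰ = 1.65 × 10⁻¹⁴ m = 16.5 fm.

λ = 16.5 fm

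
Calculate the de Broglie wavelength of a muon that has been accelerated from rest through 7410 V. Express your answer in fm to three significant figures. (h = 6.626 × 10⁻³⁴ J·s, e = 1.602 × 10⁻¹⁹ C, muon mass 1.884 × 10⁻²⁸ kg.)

KE = eV = 1.602 × 10⁻¹⁹ × 7410 = 1.187 × 10⁻¹⁵ J.
p = √(2mKE) = √(2 × 1.884 × 10⁻²⁸ × 1.187 × 10⁻¹⁵) = 6.688 × 10⁻²² kg·m/s.
λ = h/p = 6.626 × 10⁻³⁴ / 6.688 × 10⁻²² = 9.91 × 10⁻¹³ m = 991 fm.

λ = 991 fm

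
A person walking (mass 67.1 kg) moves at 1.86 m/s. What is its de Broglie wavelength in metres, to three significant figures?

λ = 5.31 × 10⁻³⁶ m

p = mv = 67.1 × 1.86 = 1.248 × 10² kg·m/s.
λ = h/p = 6.626 × 10⁻³⁴ / 1.248 × 10² = 5.31 × 10⁻³⁶ m.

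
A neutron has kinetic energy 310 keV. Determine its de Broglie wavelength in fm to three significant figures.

λ = 51.4 fm

KE = 310 keV = 4.966 × 10⁻¹⁴ J.
p = √(2mKE) = √(2 × 1.675 × 10⁻²⁷ × 4.966 × 10⁻¹⁴) = 1.290 × 10⁻²⁰ kg·m/s.
λ = h/p = 6.626 × 10⁻³⁴ / 1.290 × 10⁻²⁰ = 5.14 × 10⁻¹⁴ m = 51.4 fm.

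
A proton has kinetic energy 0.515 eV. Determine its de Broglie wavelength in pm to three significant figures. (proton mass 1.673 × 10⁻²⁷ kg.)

KE = 0.515 eV = 8.250 × 10⁻²⁰ J.
p = √(2mKE) = √(2 × 1.673 × 10⁻²⁷ × 8.250 × 10⁻²⁰) = 1.661 × 10⁻²³ kg·m/s.
λ = h/p = 6.626 × 10⁻³⁴ / 1.661 × 10⁻²³ = 3.99 × 10⁻¹¹ m = 39.9 pm.

λ = 39.9 pm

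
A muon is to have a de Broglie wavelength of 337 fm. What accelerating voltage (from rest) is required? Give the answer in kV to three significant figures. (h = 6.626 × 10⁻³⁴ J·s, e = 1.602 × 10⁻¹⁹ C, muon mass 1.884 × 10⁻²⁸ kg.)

V = 64.0 kV

p = h/λ = 6.626 × 10⁻³⁴ / 3.370 × 10⁻¹³ = 1.966 × 10⁻²¹ kg·m/s.
KE = p²/(2m) = 1.026 × 10⁻¹⁴ J.
V = KE/e = 1.026 × 10⁻¹⁴ / (1.602 × 10⁻¹⁹) = 64.0 kV.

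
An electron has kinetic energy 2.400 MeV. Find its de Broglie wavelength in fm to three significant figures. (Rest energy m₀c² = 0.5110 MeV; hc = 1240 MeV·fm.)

Total energy E = KE + m₀c² = 2.400 + 0.5110 = 2.9110 MeV.
(pc)² = E² − (m₀c²)² = (2.9110)² − (0.5110)² = 8.213 MeV², so pc = 2.866 MeV.
λ = hc/(pc) = 1240 MeV·fm / 2.866 MeV = 433 fm.

λ = 433 fm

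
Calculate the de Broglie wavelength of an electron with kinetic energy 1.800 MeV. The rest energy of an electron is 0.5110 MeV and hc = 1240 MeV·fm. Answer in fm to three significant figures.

Total energy E = KE + m₀c² = 1.800 + 0.5110 = 2.3110 MeV.
(pc)² = E² − (m₀c²)² = (2.3110)² − (0.5110)² = 5.080 MeV², so pc = 2.254 MeV.
λ = hc/(pc) = 1240 MeV·fm / 2.254 MeV = 550 fm.

λ = 550 fm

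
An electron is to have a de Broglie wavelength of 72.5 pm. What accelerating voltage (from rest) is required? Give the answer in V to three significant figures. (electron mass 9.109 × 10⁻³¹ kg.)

p = h/λ = 6.626 × 10⁻³⁴ / 7.250 × 10⁻¹¹ = 9.139 × 10⁻²⁴ kg·m/s.
KE = p²/(2m) = 4.585 × 10⁻¹⁷ J.
V = KE/e = 4.585 × 10⁻¹⁷ / (1.602 × 10⁻¹⁹) = 286 V.

V = 286 V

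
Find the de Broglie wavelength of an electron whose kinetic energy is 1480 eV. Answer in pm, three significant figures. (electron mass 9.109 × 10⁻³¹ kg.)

λ = 31.9 pm

KE = 1480 eV = 2.371 × 10⁻¹⁶ J.
p = √(2mKE) = √(2 × 9.109 × 10⁻³¹ × 2.371 × 10⁻¹⁶) = 2.078 × 10⁻²³ kg·m/s.
λ = h/p = 6.626 × 10⁻³⁴ / 2.078 × 10⁻²³ = 3.19 × 10⁻¹¹ m = 31.9 pm.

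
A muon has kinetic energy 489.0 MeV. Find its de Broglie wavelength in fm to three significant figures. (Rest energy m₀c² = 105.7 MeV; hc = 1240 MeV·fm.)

Total energy E = KE + m₀c² = 489.0 + 105.7 = 594.7 MeV.
(pc)² = E² − (m₀c²)² = (594.7)² − (105.7)² = 3.425 × 10⁵ MeV², so pc = 585.2 MeV.
λ = hc/(pc) = 1240 MeV·fm / 585.2 MeV = 2.12 fm.

λ = 2.12 fm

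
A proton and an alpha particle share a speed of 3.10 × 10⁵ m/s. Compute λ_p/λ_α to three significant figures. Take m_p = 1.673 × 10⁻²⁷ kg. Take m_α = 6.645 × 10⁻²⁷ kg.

λ_p/λ_α = 3.97

At fixed v, p = mv so λ = h/(mv) ∝ 1/m.
λ_p/λ_α = m_α/m_p = 6.645 × 10⁻²⁷/1.673 × 10⁻²⁷ = 3.97.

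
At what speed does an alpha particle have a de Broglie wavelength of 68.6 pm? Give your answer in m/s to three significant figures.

p = h/λ = 6.626 × 10⁻³⁴ / 6.860 × 10⁻¹¹ = 9.659 × 10⁻²⁴ kg·m/s.
v = p/m = 9.659 × 10⁻²⁴ / 6.645 × 10⁻²⁷ = 1.45 × 10³ m/s = 1450 m/s.

v = 1450 m/s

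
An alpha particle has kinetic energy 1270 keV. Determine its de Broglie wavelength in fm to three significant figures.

KE = 1270 keV = 2.035 × 10⁻¹³ J.
p = √(2mKE) = √(2 × 6.645 × 10⁻²⁷ × 2.035 × 10⁻¹³) = 5.200 × 10⁻²⁰ kg·m/s.
λ = h/p = 6.626 × 10⁻³⁴ / 5.200 × 10⁻²⁰ = 1.27 × 10⁻¹⁴ m = 12.7 fm.

λ = 12.7 fm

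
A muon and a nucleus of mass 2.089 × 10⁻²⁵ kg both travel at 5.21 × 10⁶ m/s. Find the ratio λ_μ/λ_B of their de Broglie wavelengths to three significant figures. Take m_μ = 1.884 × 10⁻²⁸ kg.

At fixed v, p = mv so λ = h/(mv) ∝ 1/m.
λ_μ/λ_B = m_B/m_μ = 2.089 × 10⁻²⁵/1.884 × 10⁻²⁸ = 1110.

λ_μ/λ_B = 1110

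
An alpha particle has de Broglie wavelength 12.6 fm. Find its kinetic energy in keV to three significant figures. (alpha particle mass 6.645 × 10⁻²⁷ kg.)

p = h/λ = 6.626 × 10⁻³⁴ / 1.260 × 10⁻¹⁴ = 5.259 × 10⁻²⁰ kg·m/s.
KE = p²/(2m) = (5.259 × 10⁻²⁰)² / (2 × 6.645 × 10⁻²⁷) = 2.081 × 10⁻¹³ J = 1300 keV.

KE = 1300 keV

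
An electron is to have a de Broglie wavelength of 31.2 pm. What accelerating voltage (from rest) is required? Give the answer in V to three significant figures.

p = h/λ = 6.626 × 10⁻³⁴ / 3.120 × 10⁻¹¹ = 2.124 × 10⁻²³ kg·m/s.
KE = p²/(2m) = 2.476 × 10⁻¹⁶ J.
V = KE/e = 2.476 × 10⁻¹⁶ / (1.602 × 10⁻¹⁹) = 1550 V.

V = 1550 V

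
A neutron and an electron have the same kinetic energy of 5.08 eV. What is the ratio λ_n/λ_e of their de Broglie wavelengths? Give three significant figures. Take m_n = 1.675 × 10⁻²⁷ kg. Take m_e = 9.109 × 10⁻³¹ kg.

At fixed KE, p = √(2mKE) so λ = h/p ∝ 1/√m.
λ_n/λ_e = √(m_e/m_n) = √(9.109 × 10⁻³¹/1.675 × 10⁻²⁷) = √(5.438 × 10⁻⁴) = 0.0233.

λ_n/λ_e = 0.0233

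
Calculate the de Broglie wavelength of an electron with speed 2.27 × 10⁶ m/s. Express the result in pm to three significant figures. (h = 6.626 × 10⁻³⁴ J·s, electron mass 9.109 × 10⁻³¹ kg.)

λ = 320 pm

p = mv = 9.109 × 10⁻³¹ × 2.27 × 10⁶ = 2.068 × 10⁻²⁴ kg·m/s.
λ = h/p = 6.626 × 10⁻³⁴ / 2.068 × 10⁻²⁴ = 3.20 × 10⁻¹⁰ m = 320 pm.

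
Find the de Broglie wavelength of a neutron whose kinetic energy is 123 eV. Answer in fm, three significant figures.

KE = 123 eV = 1.970 × 10⁻¹⁷ J.
p = √(2mKE) = √(2 × 1.675 × 10⁻²⁷ × 1.970 × 10⁻¹⁷) = 2.569 × 10⁻²² kg·m/s.
λ = h/p = 6.626 × 10⁻³⁴ / 2.569 × 10⁻²² = 2.58 × 10⁻¹² m = 2580 fm.

λ = 2580 fm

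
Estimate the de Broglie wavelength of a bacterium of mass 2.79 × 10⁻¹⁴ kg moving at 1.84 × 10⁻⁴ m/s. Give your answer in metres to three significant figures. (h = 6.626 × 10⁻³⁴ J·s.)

λ = 1.29 × 10⁻¹⁶ m

p = mv = 2.79 × 10⁻¹⁴ × 1.84 × 10⁻⁴ = 5.134 × 10⁻¹⁸ kg·m/s.
λ = h/p = 6.626 × 10⁻³⁴ / 5.134 × 10⁻¹⁸ = 1.29 × 10⁻¹⁶ m.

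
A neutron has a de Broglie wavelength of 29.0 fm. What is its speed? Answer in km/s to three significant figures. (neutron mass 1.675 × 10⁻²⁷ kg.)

p = h/λ = 6.626 × 10⁻³⁴ / 2.900 × 10⁻¹⁴ = 2.285 × 10⁻²⁰ kg·m/s.
v = p/m = 2.285 × 10⁻²⁰ / 1.675 × 10⁻²⁷ = 1.36 × 10⁷ m/s = 1.36 × 10⁴ km/s.

v = 1.36 × 10⁴ km/s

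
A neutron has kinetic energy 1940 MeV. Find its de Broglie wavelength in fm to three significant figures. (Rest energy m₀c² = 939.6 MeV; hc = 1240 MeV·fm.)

λ = 0.456 fm

Total energy E = KE + m₀c² = 1940 + 939.6 = 2879.6 MeV.
(pc)² = E² − (m₀c²)² = (2879.6)² − (939.6)² = 7.409 × 10⁶ MeV², so pc = 2722 MeV.
λ = hc/(pc) = 1240 MeV·fm / 2722 MeV = 0.456 fm.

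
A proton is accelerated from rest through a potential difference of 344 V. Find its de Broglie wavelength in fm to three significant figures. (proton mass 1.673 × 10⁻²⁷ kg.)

KE = eV = 1.602 × 10⁻¹⁹ × 344.0 = 5.511 × 10⁻¹⁷ J.
p = √(2mKE) = √(2 × 1.673 × 10⁻²⁷ × 5.511 × 10⁻¹⁷) = 4.294 × 10⁻²² kg·m/s.
λ = h/p = 6.626 × 10⁻³⁴ / 4.294 × 10⁻²² = 1.54 × 10⁻¹² m = 1540 fm.

λ = 1540 fm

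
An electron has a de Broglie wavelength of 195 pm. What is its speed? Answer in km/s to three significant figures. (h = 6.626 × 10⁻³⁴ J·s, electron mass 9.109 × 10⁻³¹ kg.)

v = 3730 km/s

p = h/λ = 6.626 × 10⁻³⁴ / 1.950 × 10⁻¹⁰ = 3.398 × 10⁻²⁴ kg·m/s.
v = p/m = 3.398 × 10⁻²⁴ / 9.109 × 10⁻³¹ = 3.73 × 10⁶ m/s = 3730 km/s.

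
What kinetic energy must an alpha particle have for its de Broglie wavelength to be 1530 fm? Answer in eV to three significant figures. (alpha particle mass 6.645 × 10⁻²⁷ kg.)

KE = 88.1 eV

p = h/λ = 6.626 × 10⁻³⁴ / 1.530 × 10⁻¹² = 4.331 × 10⁻²² kg·m/s.
KE = p²/(2m) = (4.331 × 10⁻²²)² / (2 × 6.645 × 10⁻²⁷) = 1.411 × 10⁻¹⁷ J = 88.1 eV.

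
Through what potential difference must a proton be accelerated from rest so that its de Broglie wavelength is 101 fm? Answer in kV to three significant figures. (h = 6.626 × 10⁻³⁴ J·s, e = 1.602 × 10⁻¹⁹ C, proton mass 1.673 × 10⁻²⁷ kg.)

p = h/λ = 6.626 × 10⁻³⁴ / 1.010 × 10⁻¹³ = 6.560 × 10⁻²¹ kg·m/s.
KE = p²/(2m) = 1.286 × 10⁻¹⁴ J.
V = KE/e = 1.286 × 10⁻¹⁴ / (1.602 × 10⁻¹⁹) = 80.3 kV.

V = 80.3 kV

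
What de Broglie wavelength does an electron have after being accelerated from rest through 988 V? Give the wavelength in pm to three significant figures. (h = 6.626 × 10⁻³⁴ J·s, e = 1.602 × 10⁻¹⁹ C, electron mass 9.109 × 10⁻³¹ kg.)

λ = 39.0 pm

KE = eV = 1.602 × 10⁻¹⁹ × 988.0 = 1.583 × 10⁻¹⁶ J.
p = √(2mKE) = √(2 × 9.109 × 10⁻³¹ × 1.583 × 10⁻¹⁶) = 1.698 × 10⁻²³ kg·m/s.
λ = h/p = 6.626 × 10⁻³⁴ / 1.698 × 10⁻²³ = 3.90 × 10⁻¹¹ m = 39.0 pm.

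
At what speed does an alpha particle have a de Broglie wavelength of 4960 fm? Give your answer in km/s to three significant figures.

v = 20.1 km/s

p = h/λ = 6.626 × 10⁻³⁴ / 4.960 × 10⁻¹² = 1.336 × 10⁻²² kg·m/s.
v = p/m = 1.336 × 10⁻²² / 6.645 × 10⁻²⁷ = 2.01 × 10⁴ m/s = 20.1 km/s.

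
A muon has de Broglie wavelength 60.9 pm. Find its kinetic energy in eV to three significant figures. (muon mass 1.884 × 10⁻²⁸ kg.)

p = h/λ = 6.626 × 10⁻³⁴ / 6.090 × 10⁻¹¹ = 1.088 × 10⁻²³ kg·m/s.
KE = p²/(2m) = (1.088 × 10⁻²³)² / (2 × 1.884 × 10⁻²⁸) = 3.142 × 10⁻¹⁹ J = 1.96 eV.

KE = 1.96 eV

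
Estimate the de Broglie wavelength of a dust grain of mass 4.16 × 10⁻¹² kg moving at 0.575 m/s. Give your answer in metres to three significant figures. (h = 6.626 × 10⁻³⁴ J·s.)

λ = 2.77 × 10⁻²² m

p = mv = 4.16 × 10⁻¹² × 0.575 = 2.392 × 10⁻¹² kg·m/s.
λ = h/p = 6.626 × 10⁻³⁴ / 2.392 × 10⁻¹² = 2.77 × 10⁻²² m.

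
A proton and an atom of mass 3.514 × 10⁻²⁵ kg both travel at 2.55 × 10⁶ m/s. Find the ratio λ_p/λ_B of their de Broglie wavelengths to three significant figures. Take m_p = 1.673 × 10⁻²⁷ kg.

At fixed v, p = mv so λ = h/(mv) ∝ 1/m.
λ_p/λ_B = m_B/m_p = 3.514 × 10⁻²⁵/1.673 × 10⁻²⁷ = 210.

λ_p/λ_B = 210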